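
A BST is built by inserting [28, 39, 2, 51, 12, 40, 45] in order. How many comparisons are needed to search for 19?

Search path for 19: 28 -> 2 -> 12
Found: False
Comparisons: 3


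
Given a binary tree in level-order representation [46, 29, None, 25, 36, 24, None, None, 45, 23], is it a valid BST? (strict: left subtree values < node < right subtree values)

Level-order array: [46, 29, None, 25, 36, 24, None, None, 45, 23]
Validate using subtree bounds (lo, hi): at each node, require lo < value < hi,
then recurse left with hi=value and right with lo=value.
Preorder trace (stopping at first violation):
  at node 46 with bounds (-inf, +inf): OK
  at node 29 with bounds (-inf, 46): OK
  at node 25 with bounds (-inf, 29): OK
  at node 24 with bounds (-inf, 25): OK
  at node 23 with bounds (-inf, 24): OK
  at node 36 with bounds (29, 46): OK
  at node 45 with bounds (36, 46): OK
No violation found at any node.
Result: Valid BST


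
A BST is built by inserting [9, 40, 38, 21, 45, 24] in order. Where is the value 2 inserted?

Starting tree (level order): [9, None, 40, 38, 45, 21, None, None, None, None, 24]
Insertion path: 9
Result: insert 2 as left child of 9
Final tree (level order): [9, 2, 40, None, None, 38, 45, 21, None, None, None, None, 24]


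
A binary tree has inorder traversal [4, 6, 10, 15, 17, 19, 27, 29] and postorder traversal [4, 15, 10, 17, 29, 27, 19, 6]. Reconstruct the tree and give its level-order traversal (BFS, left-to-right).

Inorder:   [4, 6, 10, 15, 17, 19, 27, 29]
Postorder: [4, 15, 10, 17, 29, 27, 19, 6]
Algorithm: postorder visits root last, so walk postorder right-to-left;
each value is the root of the current inorder slice — split it at that
value, recurse on the right subtree first, then the left.
Recursive splits:
  root=6; inorder splits into left=[4], right=[10, 15, 17, 19, 27, 29]
  root=19; inorder splits into left=[10, 15, 17], right=[27, 29]
  root=27; inorder splits into left=[], right=[29]
  root=29; inorder splits into left=[], right=[]
  root=17; inorder splits into left=[10, 15], right=[]
  root=10; inorder splits into left=[], right=[15]
  root=15; inorder splits into left=[], right=[]
  root=4; inorder splits into left=[], right=[]
Reconstructed level-order: [6, 4, 19, 17, 27, 10, 29, 15]


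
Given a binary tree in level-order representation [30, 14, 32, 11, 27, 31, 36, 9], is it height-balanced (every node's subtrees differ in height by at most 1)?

Tree (level-order array): [30, 14, 32, 11, 27, 31, 36, 9]
Definition: a tree is height-balanced if, at every node, |h(left) - h(right)| <= 1 (empty subtree has height -1).
Bottom-up per-node check:
  node 9: h_left=-1, h_right=-1, diff=0 [OK], height=0
  node 11: h_left=0, h_right=-1, diff=1 [OK], height=1
  node 27: h_left=-1, h_right=-1, diff=0 [OK], height=0
  node 14: h_left=1, h_right=0, diff=1 [OK], height=2
  node 31: h_left=-1, h_right=-1, diff=0 [OK], height=0
  node 36: h_left=-1, h_right=-1, diff=0 [OK], height=0
  node 32: h_left=0, h_right=0, diff=0 [OK], height=1
  node 30: h_left=2, h_right=1, diff=1 [OK], height=3
All nodes satisfy the balance condition.
Result: Balanced


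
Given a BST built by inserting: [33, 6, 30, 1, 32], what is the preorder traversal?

Tree insertion order: [33, 6, 30, 1, 32]
Tree (level-order array): [33, 6, None, 1, 30, None, None, None, 32]
Preorder traversal: [33, 6, 1, 30, 32]


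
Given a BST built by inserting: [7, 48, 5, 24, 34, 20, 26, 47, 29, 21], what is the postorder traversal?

Tree insertion order: [7, 48, 5, 24, 34, 20, 26, 47, 29, 21]
Tree (level-order array): [7, 5, 48, None, None, 24, None, 20, 34, None, 21, 26, 47, None, None, None, 29]
Postorder traversal: [5, 21, 20, 29, 26, 47, 34, 24, 48, 7]


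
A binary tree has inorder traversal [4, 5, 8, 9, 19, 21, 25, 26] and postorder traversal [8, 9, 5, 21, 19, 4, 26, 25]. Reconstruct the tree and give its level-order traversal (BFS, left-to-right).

Inorder:   [4, 5, 8, 9, 19, 21, 25, 26]
Postorder: [8, 9, 5, 21, 19, 4, 26, 25]
Algorithm: postorder visits root last, so walk postorder right-to-left;
each value is the root of the current inorder slice — split it at that
value, recurse on the right subtree first, then the left.
Recursive splits:
  root=25; inorder splits into left=[4, 5, 8, 9, 19, 21], right=[26]
  root=26; inorder splits into left=[], right=[]
  root=4; inorder splits into left=[], right=[5, 8, 9, 19, 21]
  root=19; inorder splits into left=[5, 8, 9], right=[21]
  root=21; inorder splits into left=[], right=[]
  root=5; inorder splits into left=[], right=[8, 9]
  root=9; inorder splits into left=[8], right=[]
  root=8; inorder splits into left=[], right=[]
Reconstructed level-order: [25, 4, 26, 19, 5, 21, 9, 8]


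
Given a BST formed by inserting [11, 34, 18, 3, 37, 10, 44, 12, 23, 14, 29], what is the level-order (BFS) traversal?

Tree insertion order: [11, 34, 18, 3, 37, 10, 44, 12, 23, 14, 29]
Tree (level-order array): [11, 3, 34, None, 10, 18, 37, None, None, 12, 23, None, 44, None, 14, None, 29]
BFS from the root, enqueuing left then right child of each popped node:
  queue [11] -> pop 11, enqueue [3, 34], visited so far: [11]
  queue [3, 34] -> pop 3, enqueue [10], visited so far: [11, 3]
  queue [34, 10] -> pop 34, enqueue [18, 37], visited so far: [11, 3, 34]
  queue [10, 18, 37] -> pop 10, enqueue [none], visited so far: [11, 3, 34, 10]
  queue [18, 37] -> pop 18, enqueue [12, 23], visited so far: [11, 3, 34, 10, 18]
  queue [37, 12, 23] -> pop 37, enqueue [44], visited so far: [11, 3, 34, 10, 18, 37]
  queue [12, 23, 44] -> pop 12, enqueue [14], visited so far: [11, 3, 34, 10, 18, 37, 12]
  queue [23, 44, 14] -> pop 23, enqueue [29], visited so far: [11, 3, 34, 10, 18, 37, 12, 23]
  queue [44, 14, 29] -> pop 44, enqueue [none], visited so far: [11, 3, 34, 10, 18, 37, 12, 23, 44]
  queue [14, 29] -> pop 14, enqueue [none], visited so far: [11, 3, 34, 10, 18, 37, 12, 23, 44, 14]
  queue [29] -> pop 29, enqueue [none], visited so far: [11, 3, 34, 10, 18, 37, 12, 23, 44, 14, 29]
Result: [11, 3, 34, 10, 18, 37, 12, 23, 44, 14, 29]


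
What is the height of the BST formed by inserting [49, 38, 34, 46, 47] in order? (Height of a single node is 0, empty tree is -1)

Insertion order: [49, 38, 34, 46, 47]
Tree (level-order array): [49, 38, None, 34, 46, None, None, None, 47]
Compute height bottom-up (empty subtree = -1):
  height(34) = 1 + max(-1, -1) = 0
  height(47) = 1 + max(-1, -1) = 0
  height(46) = 1 + max(-1, 0) = 1
  height(38) = 1 + max(0, 1) = 2
  height(49) = 1 + max(2, -1) = 3
Height = 3


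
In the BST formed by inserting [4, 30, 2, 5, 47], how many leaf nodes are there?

Tree built from: [4, 30, 2, 5, 47]
Tree (level-order array): [4, 2, 30, None, None, 5, 47]
Rule: A leaf has 0 children.
Per-node child counts:
  node 4: 2 child(ren)
  node 2: 0 child(ren)
  node 30: 2 child(ren)
  node 5: 0 child(ren)
  node 47: 0 child(ren)
Matching nodes: [2, 5, 47]
Count of leaf nodes: 3


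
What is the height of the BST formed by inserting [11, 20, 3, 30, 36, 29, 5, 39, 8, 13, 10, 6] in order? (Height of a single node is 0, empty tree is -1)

Insertion order: [11, 20, 3, 30, 36, 29, 5, 39, 8, 13, 10, 6]
Tree (level-order array): [11, 3, 20, None, 5, 13, 30, None, 8, None, None, 29, 36, 6, 10, None, None, None, 39]
Compute height bottom-up (empty subtree = -1):
  height(6) = 1 + max(-1, -1) = 0
  height(10) = 1 + max(-1, -1) = 0
  height(8) = 1 + max(0, 0) = 1
  height(5) = 1 + max(-1, 1) = 2
  height(3) = 1 + max(-1, 2) = 3
  height(13) = 1 + max(-1, -1) = 0
  height(29) = 1 + max(-1, -1) = 0
  height(39) = 1 + max(-1, -1) = 0
  height(36) = 1 + max(-1, 0) = 1
  height(30) = 1 + max(0, 1) = 2
  height(20) = 1 + max(0, 2) = 3
  height(11) = 1 + max(3, 3) = 4
Height = 4


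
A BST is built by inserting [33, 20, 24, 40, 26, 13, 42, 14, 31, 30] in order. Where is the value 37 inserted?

Starting tree (level order): [33, 20, 40, 13, 24, None, 42, None, 14, None, 26, None, None, None, None, None, 31, 30]
Insertion path: 33 -> 40
Result: insert 37 as left child of 40
Final tree (level order): [33, 20, 40, 13, 24, 37, 42, None, 14, None, 26, None, None, None, None, None, None, None, 31, 30]


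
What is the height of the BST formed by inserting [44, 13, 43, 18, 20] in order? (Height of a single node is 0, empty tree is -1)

Insertion order: [44, 13, 43, 18, 20]
Tree (level-order array): [44, 13, None, None, 43, 18, None, None, 20]
Compute height bottom-up (empty subtree = -1):
  height(20) = 1 + max(-1, -1) = 0
  height(18) = 1 + max(-1, 0) = 1
  height(43) = 1 + max(1, -1) = 2
  height(13) = 1 + max(-1, 2) = 3
  height(44) = 1 + max(3, -1) = 4
Height = 4


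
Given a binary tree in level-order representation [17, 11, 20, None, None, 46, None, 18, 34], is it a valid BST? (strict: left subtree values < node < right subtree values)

Level-order array: [17, 11, 20, None, None, 46, None, 18, 34]
Validate using subtree bounds (lo, hi): at each node, require lo < value < hi,
then recurse left with hi=value and right with lo=value.
Preorder trace (stopping at first violation):
  at node 17 with bounds (-inf, +inf): OK
  at node 11 with bounds (-inf, 17): OK
  at node 20 with bounds (17, +inf): OK
  at node 46 with bounds (17, 20): VIOLATION
Node 46 violates its bound: not (17 < 46 < 20).
Result: Not a valid BST


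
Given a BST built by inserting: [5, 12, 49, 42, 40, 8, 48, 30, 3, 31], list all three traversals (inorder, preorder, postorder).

Tree insertion order: [5, 12, 49, 42, 40, 8, 48, 30, 3, 31]
Tree (level-order array): [5, 3, 12, None, None, 8, 49, None, None, 42, None, 40, 48, 30, None, None, None, None, 31]
Inorder (L, root, R): [3, 5, 8, 12, 30, 31, 40, 42, 48, 49]
Preorder (root, L, R): [5, 3, 12, 8, 49, 42, 40, 30, 31, 48]
Postorder (L, R, root): [3, 8, 31, 30, 40, 48, 42, 49, 12, 5]


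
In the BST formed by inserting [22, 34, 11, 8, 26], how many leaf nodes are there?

Tree built from: [22, 34, 11, 8, 26]
Tree (level-order array): [22, 11, 34, 8, None, 26]
Rule: A leaf has 0 children.
Per-node child counts:
  node 22: 2 child(ren)
  node 11: 1 child(ren)
  node 8: 0 child(ren)
  node 34: 1 child(ren)
  node 26: 0 child(ren)
Matching nodes: [8, 26]
Count of leaf nodes: 2


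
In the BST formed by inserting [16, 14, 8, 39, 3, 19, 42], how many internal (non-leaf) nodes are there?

Tree built from: [16, 14, 8, 39, 3, 19, 42]
Tree (level-order array): [16, 14, 39, 8, None, 19, 42, 3]
Rule: An internal node has at least one child.
Per-node child counts:
  node 16: 2 child(ren)
  node 14: 1 child(ren)
  node 8: 1 child(ren)
  node 3: 0 child(ren)
  node 39: 2 child(ren)
  node 19: 0 child(ren)
  node 42: 0 child(ren)
Matching nodes: [16, 14, 8, 39]
Count of internal (non-leaf) nodes: 4


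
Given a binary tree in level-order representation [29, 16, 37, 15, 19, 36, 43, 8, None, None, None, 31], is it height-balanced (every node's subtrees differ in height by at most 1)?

Tree (level-order array): [29, 16, 37, 15, 19, 36, 43, 8, None, None, None, 31]
Definition: a tree is height-balanced if, at every node, |h(left) - h(right)| <= 1 (empty subtree has height -1).
Bottom-up per-node check:
  node 8: h_left=-1, h_right=-1, diff=0 [OK], height=0
  node 15: h_left=0, h_right=-1, diff=1 [OK], height=1
  node 19: h_left=-1, h_right=-1, diff=0 [OK], height=0
  node 16: h_left=1, h_right=0, diff=1 [OK], height=2
  node 31: h_left=-1, h_right=-1, diff=0 [OK], height=0
  node 36: h_left=0, h_right=-1, diff=1 [OK], height=1
  node 43: h_left=-1, h_right=-1, diff=0 [OK], height=0
  node 37: h_left=1, h_right=0, diff=1 [OK], height=2
  node 29: h_left=2, h_right=2, diff=0 [OK], height=3
All nodes satisfy the balance condition.
Result: Balanced


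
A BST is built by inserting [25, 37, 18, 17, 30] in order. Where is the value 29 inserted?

Starting tree (level order): [25, 18, 37, 17, None, 30]
Insertion path: 25 -> 37 -> 30
Result: insert 29 as left child of 30
Final tree (level order): [25, 18, 37, 17, None, 30, None, None, None, 29]


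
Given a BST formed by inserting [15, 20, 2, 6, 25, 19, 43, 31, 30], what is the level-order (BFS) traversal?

Tree insertion order: [15, 20, 2, 6, 25, 19, 43, 31, 30]
Tree (level-order array): [15, 2, 20, None, 6, 19, 25, None, None, None, None, None, 43, 31, None, 30]
BFS from the root, enqueuing left then right child of each popped node:
  queue [15] -> pop 15, enqueue [2, 20], visited so far: [15]
  queue [2, 20] -> pop 2, enqueue [6], visited so far: [15, 2]
  queue [20, 6] -> pop 20, enqueue [19, 25], visited so far: [15, 2, 20]
  queue [6, 19, 25] -> pop 6, enqueue [none], visited so far: [15, 2, 20, 6]
  queue [19, 25] -> pop 19, enqueue [none], visited so far: [15, 2, 20, 6, 19]
  queue [25] -> pop 25, enqueue [43], visited so far: [15, 2, 20, 6, 19, 25]
  queue [43] -> pop 43, enqueue [31], visited so far: [15, 2, 20, 6, 19, 25, 43]
  queue [31] -> pop 31, enqueue [30], visited so far: [15, 2, 20, 6, 19, 25, 43, 31]
  queue [30] -> pop 30, enqueue [none], visited so far: [15, 2, 20, 6, 19, 25, 43, 31, 30]
Result: [15, 2, 20, 6, 19, 25, 43, 31, 30]


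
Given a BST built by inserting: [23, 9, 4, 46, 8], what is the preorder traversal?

Tree insertion order: [23, 9, 4, 46, 8]
Tree (level-order array): [23, 9, 46, 4, None, None, None, None, 8]
Preorder traversal: [23, 9, 4, 8, 46]


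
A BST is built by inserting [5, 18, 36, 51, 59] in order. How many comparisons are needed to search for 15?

Search path for 15: 5 -> 18
Found: False
Comparisons: 2


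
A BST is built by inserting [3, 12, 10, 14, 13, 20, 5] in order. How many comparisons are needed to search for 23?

Search path for 23: 3 -> 12 -> 14 -> 20
Found: False
Comparisons: 4


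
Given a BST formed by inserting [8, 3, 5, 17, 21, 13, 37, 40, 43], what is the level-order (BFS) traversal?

Tree insertion order: [8, 3, 5, 17, 21, 13, 37, 40, 43]
Tree (level-order array): [8, 3, 17, None, 5, 13, 21, None, None, None, None, None, 37, None, 40, None, 43]
BFS from the root, enqueuing left then right child of each popped node:
  queue [8] -> pop 8, enqueue [3, 17], visited so far: [8]
  queue [3, 17] -> pop 3, enqueue [5], visited so far: [8, 3]
  queue [17, 5] -> pop 17, enqueue [13, 21], visited so far: [8, 3, 17]
  queue [5, 13, 21] -> pop 5, enqueue [none], visited so far: [8, 3, 17, 5]
  queue [13, 21] -> pop 13, enqueue [none], visited so far: [8, 3, 17, 5, 13]
  queue [21] -> pop 21, enqueue [37], visited so far: [8, 3, 17, 5, 13, 21]
  queue [37] -> pop 37, enqueue [40], visited so far: [8, 3, 17, 5, 13, 21, 37]
  queue [40] -> pop 40, enqueue [43], visited so far: [8, 3, 17, 5, 13, 21, 37, 40]
  queue [43] -> pop 43, enqueue [none], visited so far: [8, 3, 17, 5, 13, 21, 37, 40, 43]
Result: [8, 3, 17, 5, 13, 21, 37, 40, 43]


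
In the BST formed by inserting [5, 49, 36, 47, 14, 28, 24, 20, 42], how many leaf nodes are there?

Tree built from: [5, 49, 36, 47, 14, 28, 24, 20, 42]
Tree (level-order array): [5, None, 49, 36, None, 14, 47, None, 28, 42, None, 24, None, None, None, 20]
Rule: A leaf has 0 children.
Per-node child counts:
  node 5: 1 child(ren)
  node 49: 1 child(ren)
  node 36: 2 child(ren)
  node 14: 1 child(ren)
  node 28: 1 child(ren)
  node 24: 1 child(ren)
  node 20: 0 child(ren)
  node 47: 1 child(ren)
  node 42: 0 child(ren)
Matching nodes: [20, 42]
Count of leaf nodes: 2


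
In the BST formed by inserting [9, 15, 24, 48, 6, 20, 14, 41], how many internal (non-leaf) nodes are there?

Tree built from: [9, 15, 24, 48, 6, 20, 14, 41]
Tree (level-order array): [9, 6, 15, None, None, 14, 24, None, None, 20, 48, None, None, 41]
Rule: An internal node has at least one child.
Per-node child counts:
  node 9: 2 child(ren)
  node 6: 0 child(ren)
  node 15: 2 child(ren)
  node 14: 0 child(ren)
  node 24: 2 child(ren)
  node 20: 0 child(ren)
  node 48: 1 child(ren)
  node 41: 0 child(ren)
Matching nodes: [9, 15, 24, 48]
Count of internal (non-leaf) nodes: 4


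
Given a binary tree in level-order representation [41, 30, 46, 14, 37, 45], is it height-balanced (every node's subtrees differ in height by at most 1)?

Tree (level-order array): [41, 30, 46, 14, 37, 45]
Definition: a tree is height-balanced if, at every node, |h(left) - h(right)| <= 1 (empty subtree has height -1).
Bottom-up per-node check:
  node 14: h_left=-1, h_right=-1, diff=0 [OK], height=0
  node 37: h_left=-1, h_right=-1, diff=0 [OK], height=0
  node 30: h_left=0, h_right=0, diff=0 [OK], height=1
  node 45: h_left=-1, h_right=-1, diff=0 [OK], height=0
  node 46: h_left=0, h_right=-1, diff=1 [OK], height=1
  node 41: h_left=1, h_right=1, diff=0 [OK], height=2
All nodes satisfy the balance condition.
Result: Balanced


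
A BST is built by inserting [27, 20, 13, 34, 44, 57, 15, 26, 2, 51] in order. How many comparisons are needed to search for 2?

Search path for 2: 27 -> 20 -> 13 -> 2
Found: True
Comparisons: 4


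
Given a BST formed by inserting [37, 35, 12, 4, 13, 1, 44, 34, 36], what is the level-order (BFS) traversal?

Tree insertion order: [37, 35, 12, 4, 13, 1, 44, 34, 36]
Tree (level-order array): [37, 35, 44, 12, 36, None, None, 4, 13, None, None, 1, None, None, 34]
BFS from the root, enqueuing left then right child of each popped node:
  queue [37] -> pop 37, enqueue [35, 44], visited so far: [37]
  queue [35, 44] -> pop 35, enqueue [12, 36], visited so far: [37, 35]
  queue [44, 12, 36] -> pop 44, enqueue [none], visited so far: [37, 35, 44]
  queue [12, 36] -> pop 12, enqueue [4, 13], visited so far: [37, 35, 44, 12]
  queue [36, 4, 13] -> pop 36, enqueue [none], visited so far: [37, 35, 44, 12, 36]
  queue [4, 13] -> pop 4, enqueue [1], visited so far: [37, 35, 44, 12, 36, 4]
  queue [13, 1] -> pop 13, enqueue [34], visited so far: [37, 35, 44, 12, 36, 4, 13]
  queue [1, 34] -> pop 1, enqueue [none], visited so far: [37, 35, 44, 12, 36, 4, 13, 1]
  queue [34] -> pop 34, enqueue [none], visited so far: [37, 35, 44, 12, 36, 4, 13, 1, 34]
Result: [37, 35, 44, 12, 36, 4, 13, 1, 34]


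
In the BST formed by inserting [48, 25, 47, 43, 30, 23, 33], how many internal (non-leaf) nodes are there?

Tree built from: [48, 25, 47, 43, 30, 23, 33]
Tree (level-order array): [48, 25, None, 23, 47, None, None, 43, None, 30, None, None, 33]
Rule: An internal node has at least one child.
Per-node child counts:
  node 48: 1 child(ren)
  node 25: 2 child(ren)
  node 23: 0 child(ren)
  node 47: 1 child(ren)
  node 43: 1 child(ren)
  node 30: 1 child(ren)
  node 33: 0 child(ren)
Matching nodes: [48, 25, 47, 43, 30]
Count of internal (non-leaf) nodes: 5


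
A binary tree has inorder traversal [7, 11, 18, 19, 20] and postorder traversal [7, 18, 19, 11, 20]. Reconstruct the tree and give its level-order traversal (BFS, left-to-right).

Inorder:   [7, 11, 18, 19, 20]
Postorder: [7, 18, 19, 11, 20]
Algorithm: postorder visits root last, so walk postorder right-to-left;
each value is the root of the current inorder slice — split it at that
value, recurse on the right subtree first, then the left.
Recursive splits:
  root=20; inorder splits into left=[7, 11, 18, 19], right=[]
  root=11; inorder splits into left=[7], right=[18, 19]
  root=19; inorder splits into left=[18], right=[]
  root=18; inorder splits into left=[], right=[]
  root=7; inorder splits into left=[], right=[]
Reconstructed level-order: [20, 11, 7, 19, 18]


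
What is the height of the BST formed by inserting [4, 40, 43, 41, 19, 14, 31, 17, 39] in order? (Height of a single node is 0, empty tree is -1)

Insertion order: [4, 40, 43, 41, 19, 14, 31, 17, 39]
Tree (level-order array): [4, None, 40, 19, 43, 14, 31, 41, None, None, 17, None, 39]
Compute height bottom-up (empty subtree = -1):
  height(17) = 1 + max(-1, -1) = 0
  height(14) = 1 + max(-1, 0) = 1
  height(39) = 1 + max(-1, -1) = 0
  height(31) = 1 + max(-1, 0) = 1
  height(19) = 1 + max(1, 1) = 2
  height(41) = 1 + max(-1, -1) = 0
  height(43) = 1 + max(0, -1) = 1
  height(40) = 1 + max(2, 1) = 3
  height(4) = 1 + max(-1, 3) = 4
Height = 4


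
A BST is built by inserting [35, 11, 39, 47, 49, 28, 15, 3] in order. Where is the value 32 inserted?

Starting tree (level order): [35, 11, 39, 3, 28, None, 47, None, None, 15, None, None, 49]
Insertion path: 35 -> 11 -> 28
Result: insert 32 as right child of 28
Final tree (level order): [35, 11, 39, 3, 28, None, 47, None, None, 15, 32, None, 49]


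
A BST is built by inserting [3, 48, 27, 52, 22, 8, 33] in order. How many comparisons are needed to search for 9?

Search path for 9: 3 -> 48 -> 27 -> 22 -> 8
Found: False
Comparisons: 5


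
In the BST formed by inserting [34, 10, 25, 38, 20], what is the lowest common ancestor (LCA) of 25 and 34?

Tree insertion order: [34, 10, 25, 38, 20]
Tree (level-order array): [34, 10, 38, None, 25, None, None, 20]
In a BST, the LCA of p=25, q=34 is the first node v on the
root-to-leaf path with p <= v <= q (go left if both < v, right if both > v).
Walk from root:
  at 34: 25 <= 34 <= 34, this is the LCA
LCA = 34


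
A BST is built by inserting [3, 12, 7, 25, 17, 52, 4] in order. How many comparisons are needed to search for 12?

Search path for 12: 3 -> 12
Found: True
Comparisons: 2


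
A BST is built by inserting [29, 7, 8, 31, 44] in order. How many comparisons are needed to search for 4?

Search path for 4: 29 -> 7
Found: False
Comparisons: 2


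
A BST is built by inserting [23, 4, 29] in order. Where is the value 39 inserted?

Starting tree (level order): [23, 4, 29]
Insertion path: 23 -> 29
Result: insert 39 as right child of 29
Final tree (level order): [23, 4, 29, None, None, None, 39]


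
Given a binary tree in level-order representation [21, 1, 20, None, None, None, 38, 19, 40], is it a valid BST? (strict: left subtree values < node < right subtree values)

Level-order array: [21, 1, 20, None, None, None, 38, 19, 40]
Validate using subtree bounds (lo, hi): at each node, require lo < value < hi,
then recurse left with hi=value and right with lo=value.
Preorder trace (stopping at first violation):
  at node 21 with bounds (-inf, +inf): OK
  at node 1 with bounds (-inf, 21): OK
  at node 20 with bounds (21, +inf): VIOLATION
Node 20 violates its bound: not (21 < 20 < +inf).
Result: Not a valid BST


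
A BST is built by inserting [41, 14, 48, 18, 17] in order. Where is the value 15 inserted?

Starting tree (level order): [41, 14, 48, None, 18, None, None, 17]
Insertion path: 41 -> 14 -> 18 -> 17
Result: insert 15 as left child of 17
Final tree (level order): [41, 14, 48, None, 18, None, None, 17, None, 15]


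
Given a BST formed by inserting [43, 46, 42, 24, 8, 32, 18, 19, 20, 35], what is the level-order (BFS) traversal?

Tree insertion order: [43, 46, 42, 24, 8, 32, 18, 19, 20, 35]
Tree (level-order array): [43, 42, 46, 24, None, None, None, 8, 32, None, 18, None, 35, None, 19, None, None, None, 20]
BFS from the root, enqueuing left then right child of each popped node:
  queue [43] -> pop 43, enqueue [42, 46], visited so far: [43]
  queue [42, 46] -> pop 42, enqueue [24], visited so far: [43, 42]
  queue [46, 24] -> pop 46, enqueue [none], visited so far: [43, 42, 46]
  queue [24] -> pop 24, enqueue [8, 32], visited so far: [43, 42, 46, 24]
  queue [8, 32] -> pop 8, enqueue [18], visited so far: [43, 42, 46, 24, 8]
  queue [32, 18] -> pop 32, enqueue [35], visited so far: [43, 42, 46, 24, 8, 32]
  queue [18, 35] -> pop 18, enqueue [19], visited so far: [43, 42, 46, 24, 8, 32, 18]
  queue [35, 19] -> pop 35, enqueue [none], visited so far: [43, 42, 46, 24, 8, 32, 18, 35]
  queue [19] -> pop 19, enqueue [20], visited so far: [43, 42, 46, 24, 8, 32, 18, 35, 19]
  queue [20] -> pop 20, enqueue [none], visited so far: [43, 42, 46, 24, 8, 32, 18, 35, 19, 20]
Result: [43, 42, 46, 24, 8, 32, 18, 35, 19, 20]


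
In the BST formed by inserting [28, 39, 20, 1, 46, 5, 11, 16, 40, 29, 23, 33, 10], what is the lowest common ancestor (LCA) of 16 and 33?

Tree insertion order: [28, 39, 20, 1, 46, 5, 11, 16, 40, 29, 23, 33, 10]
Tree (level-order array): [28, 20, 39, 1, 23, 29, 46, None, 5, None, None, None, 33, 40, None, None, 11, None, None, None, None, 10, 16]
In a BST, the LCA of p=16, q=33 is the first node v on the
root-to-leaf path with p <= v <= q (go left if both < v, right if both > v).
Walk from root:
  at 28: 16 <= 28 <= 33, this is the LCA
LCA = 28


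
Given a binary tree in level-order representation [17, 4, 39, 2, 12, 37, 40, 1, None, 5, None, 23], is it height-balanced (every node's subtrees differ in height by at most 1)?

Tree (level-order array): [17, 4, 39, 2, 12, 37, 40, 1, None, 5, None, 23]
Definition: a tree is height-balanced if, at every node, |h(left) - h(right)| <= 1 (empty subtree has height -1).
Bottom-up per-node check:
  node 1: h_left=-1, h_right=-1, diff=0 [OK], height=0
  node 2: h_left=0, h_right=-1, diff=1 [OK], height=1
  node 5: h_left=-1, h_right=-1, diff=0 [OK], height=0
  node 12: h_left=0, h_right=-1, diff=1 [OK], height=1
  node 4: h_left=1, h_right=1, diff=0 [OK], height=2
  node 23: h_left=-1, h_right=-1, diff=0 [OK], height=0
  node 37: h_left=0, h_right=-1, diff=1 [OK], height=1
  node 40: h_left=-1, h_right=-1, diff=0 [OK], height=0
  node 39: h_left=1, h_right=0, diff=1 [OK], height=2
  node 17: h_left=2, h_right=2, diff=0 [OK], height=3
All nodes satisfy the balance condition.
Result: Balanced


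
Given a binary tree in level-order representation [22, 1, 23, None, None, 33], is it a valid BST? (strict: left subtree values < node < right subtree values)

Level-order array: [22, 1, 23, None, None, 33]
Validate using subtree bounds (lo, hi): at each node, require lo < value < hi,
then recurse left with hi=value and right with lo=value.
Preorder trace (stopping at first violation):
  at node 22 with bounds (-inf, +inf): OK
  at node 1 with bounds (-inf, 22): OK
  at node 23 with bounds (22, +inf): OK
  at node 33 with bounds (22, 23): VIOLATION
Node 33 violates its bound: not (22 < 33 < 23).
Result: Not a valid BST


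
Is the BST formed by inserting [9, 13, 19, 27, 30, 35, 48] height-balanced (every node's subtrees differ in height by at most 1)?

Tree (level-order array): [9, None, 13, None, 19, None, 27, None, 30, None, 35, None, 48]
Definition: a tree is height-balanced if, at every node, |h(left) - h(right)| <= 1 (empty subtree has height -1).
Bottom-up per-node check:
  node 48: h_left=-1, h_right=-1, diff=0 [OK], height=0
  node 35: h_left=-1, h_right=0, diff=1 [OK], height=1
  node 30: h_left=-1, h_right=1, diff=2 [FAIL (|-1-1|=2 > 1)], height=2
  node 27: h_left=-1, h_right=2, diff=3 [FAIL (|-1-2|=3 > 1)], height=3
  node 19: h_left=-1, h_right=3, diff=4 [FAIL (|-1-3|=4 > 1)], height=4
  node 13: h_left=-1, h_right=4, diff=5 [FAIL (|-1-4|=5 > 1)], height=5
  node 9: h_left=-1, h_right=5, diff=6 [FAIL (|-1-5|=6 > 1)], height=6
Node 30 violates the condition: |-1 - 1| = 2 > 1.
Result: Not balanced


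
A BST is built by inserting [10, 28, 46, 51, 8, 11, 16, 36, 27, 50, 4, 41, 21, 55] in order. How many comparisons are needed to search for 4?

Search path for 4: 10 -> 8 -> 4
Found: True
Comparisons: 3


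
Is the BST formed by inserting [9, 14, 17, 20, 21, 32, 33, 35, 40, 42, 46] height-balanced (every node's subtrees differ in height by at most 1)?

Tree (level-order array): [9, None, 14, None, 17, None, 20, None, 21, None, 32, None, 33, None, 35, None, 40, None, 42, None, 46]
Definition: a tree is height-balanced if, at every node, |h(left) - h(right)| <= 1 (empty subtree has height -1).
Bottom-up per-node check:
  node 46: h_left=-1, h_right=-1, diff=0 [OK], height=0
  node 42: h_left=-1, h_right=0, diff=1 [OK], height=1
  node 40: h_left=-1, h_right=1, diff=2 [FAIL (|-1-1|=2 > 1)], height=2
  node 35: h_left=-1, h_right=2, diff=3 [FAIL (|-1-2|=3 > 1)], height=3
  node 33: h_left=-1, h_right=3, diff=4 [FAIL (|-1-3|=4 > 1)], height=4
  node 32: h_left=-1, h_right=4, diff=5 [FAIL (|-1-4|=5 > 1)], height=5
  node 21: h_left=-1, h_right=5, diff=6 [FAIL (|-1-5|=6 > 1)], height=6
  node 20: h_left=-1, h_right=6, diff=7 [FAIL (|-1-6|=7 > 1)], height=7
  node 17: h_left=-1, h_right=7, diff=8 [FAIL (|-1-7|=8 > 1)], height=8
  node 14: h_left=-1, h_right=8, diff=9 [FAIL (|-1-8|=9 > 1)], height=9
  node 9: h_left=-1, h_right=9, diff=10 [FAIL (|-1-9|=10 > 1)], height=10
Node 40 violates the condition: |-1 - 1| = 2 > 1.
Result: Not balanced


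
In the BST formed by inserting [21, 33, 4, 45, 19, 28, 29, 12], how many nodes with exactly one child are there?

Tree built from: [21, 33, 4, 45, 19, 28, 29, 12]
Tree (level-order array): [21, 4, 33, None, 19, 28, 45, 12, None, None, 29]
Rule: These are nodes with exactly 1 non-null child.
Per-node child counts:
  node 21: 2 child(ren)
  node 4: 1 child(ren)
  node 19: 1 child(ren)
  node 12: 0 child(ren)
  node 33: 2 child(ren)
  node 28: 1 child(ren)
  node 29: 0 child(ren)
  node 45: 0 child(ren)
Matching nodes: [4, 19, 28]
Count of nodes with exactly one child: 3


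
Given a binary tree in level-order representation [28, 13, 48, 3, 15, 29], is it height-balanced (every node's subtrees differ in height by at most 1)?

Tree (level-order array): [28, 13, 48, 3, 15, 29]
Definition: a tree is height-balanced if, at every node, |h(left) - h(right)| <= 1 (empty subtree has height -1).
Bottom-up per-node check:
  node 3: h_left=-1, h_right=-1, diff=0 [OK], height=0
  node 15: h_left=-1, h_right=-1, diff=0 [OK], height=0
  node 13: h_left=0, h_right=0, diff=0 [OK], height=1
  node 29: h_left=-1, h_right=-1, diff=0 [OK], height=0
  node 48: h_left=0, h_right=-1, diff=1 [OK], height=1
  node 28: h_left=1, h_right=1, diff=0 [OK], height=2
All nodes satisfy the balance condition.
Result: Balanced


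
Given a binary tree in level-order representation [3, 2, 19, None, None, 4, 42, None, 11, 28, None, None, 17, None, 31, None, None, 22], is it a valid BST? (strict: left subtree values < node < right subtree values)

Level-order array: [3, 2, 19, None, None, 4, 42, None, 11, 28, None, None, 17, None, 31, None, None, 22]
Validate using subtree bounds (lo, hi): at each node, require lo < value < hi,
then recurse left with hi=value and right with lo=value.
Preorder trace (stopping at first violation):
  at node 3 with bounds (-inf, +inf): OK
  at node 2 with bounds (-inf, 3): OK
  at node 19 with bounds (3, +inf): OK
  at node 4 with bounds (3, 19): OK
  at node 11 with bounds (4, 19): OK
  at node 17 with bounds (11, 19): OK
  at node 42 with bounds (19, +inf): OK
  at node 28 with bounds (19, 42): OK
  at node 31 with bounds (28, 42): OK
  at node 22 with bounds (28, 31): VIOLATION
Node 22 violates its bound: not (28 < 22 < 31).
Result: Not a valid BST


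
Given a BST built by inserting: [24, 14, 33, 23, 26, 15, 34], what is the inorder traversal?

Tree insertion order: [24, 14, 33, 23, 26, 15, 34]
Tree (level-order array): [24, 14, 33, None, 23, 26, 34, 15]
Inorder traversal: [14, 15, 23, 24, 26, 33, 34]


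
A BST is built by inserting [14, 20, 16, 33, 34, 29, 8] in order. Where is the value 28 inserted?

Starting tree (level order): [14, 8, 20, None, None, 16, 33, None, None, 29, 34]
Insertion path: 14 -> 20 -> 33 -> 29
Result: insert 28 as left child of 29
Final tree (level order): [14, 8, 20, None, None, 16, 33, None, None, 29, 34, 28]


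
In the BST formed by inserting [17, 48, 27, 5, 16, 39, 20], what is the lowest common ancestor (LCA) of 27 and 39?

Tree insertion order: [17, 48, 27, 5, 16, 39, 20]
Tree (level-order array): [17, 5, 48, None, 16, 27, None, None, None, 20, 39]
In a BST, the LCA of p=27, q=39 is the first node v on the
root-to-leaf path with p <= v <= q (go left if both < v, right if both > v).
Walk from root:
  at 17: both 27 and 39 > 17, go right
  at 48: both 27 and 39 < 48, go left
  at 27: 27 <= 27 <= 39, this is the LCA
LCA = 27


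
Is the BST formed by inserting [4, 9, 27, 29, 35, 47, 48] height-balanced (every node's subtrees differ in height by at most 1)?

Tree (level-order array): [4, None, 9, None, 27, None, 29, None, 35, None, 47, None, 48]
Definition: a tree is height-balanced if, at every node, |h(left) - h(right)| <= 1 (empty subtree has height -1).
Bottom-up per-node check:
  node 48: h_left=-1, h_right=-1, diff=0 [OK], height=0
  node 47: h_left=-1, h_right=0, diff=1 [OK], height=1
  node 35: h_left=-1, h_right=1, diff=2 [FAIL (|-1-1|=2 > 1)], height=2
  node 29: h_left=-1, h_right=2, diff=3 [FAIL (|-1-2|=3 > 1)], height=3
  node 27: h_left=-1, h_right=3, diff=4 [FAIL (|-1-3|=4 > 1)], height=4
  node 9: h_left=-1, h_right=4, diff=5 [FAIL (|-1-4|=5 > 1)], height=5
  node 4: h_left=-1, h_right=5, diff=6 [FAIL (|-1-5|=6 > 1)], height=6
Node 35 violates the condition: |-1 - 1| = 2 > 1.
Result: Not balanced


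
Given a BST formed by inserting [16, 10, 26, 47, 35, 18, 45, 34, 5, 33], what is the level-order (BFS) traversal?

Tree insertion order: [16, 10, 26, 47, 35, 18, 45, 34, 5, 33]
Tree (level-order array): [16, 10, 26, 5, None, 18, 47, None, None, None, None, 35, None, 34, 45, 33]
BFS from the root, enqueuing left then right child of each popped node:
  queue [16] -> pop 16, enqueue [10, 26], visited so far: [16]
  queue [10, 26] -> pop 10, enqueue [5], visited so far: [16, 10]
  queue [26, 5] -> pop 26, enqueue [18, 47], visited so far: [16, 10, 26]
  queue [5, 18, 47] -> pop 5, enqueue [none], visited so far: [16, 10, 26, 5]
  queue [18, 47] -> pop 18, enqueue [none], visited so far: [16, 10, 26, 5, 18]
  queue [47] -> pop 47, enqueue [35], visited so far: [16, 10, 26, 5, 18, 47]
  queue [35] -> pop 35, enqueue [34, 45], visited so far: [16, 10, 26, 5, 18, 47, 35]
  queue [34, 45] -> pop 34, enqueue [33], visited so far: [16, 10, 26, 5, 18, 47, 35, 34]
  queue [45, 33] -> pop 45, enqueue [none], visited so far: [16, 10, 26, 5, 18, 47, 35, 34, 45]
  queue [33] -> pop 33, enqueue [none], visited so far: [16, 10, 26, 5, 18, 47, 35, 34, 45, 33]
Result: [16, 10, 26, 5, 18, 47, 35, 34, 45, 33]


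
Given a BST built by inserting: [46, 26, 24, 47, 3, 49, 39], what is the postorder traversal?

Tree insertion order: [46, 26, 24, 47, 3, 49, 39]
Tree (level-order array): [46, 26, 47, 24, 39, None, 49, 3]
Postorder traversal: [3, 24, 39, 26, 49, 47, 46]


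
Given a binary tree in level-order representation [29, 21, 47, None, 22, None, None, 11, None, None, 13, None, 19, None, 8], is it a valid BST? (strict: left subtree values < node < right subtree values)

Level-order array: [29, 21, 47, None, 22, None, None, 11, None, None, 13, None, 19, None, 8]
Validate using subtree bounds (lo, hi): at each node, require lo < value < hi,
then recurse left with hi=value and right with lo=value.
Preorder trace (stopping at first violation):
  at node 29 with bounds (-inf, +inf): OK
  at node 21 with bounds (-inf, 29): OK
  at node 22 with bounds (21, 29): OK
  at node 11 with bounds (21, 22): VIOLATION
Node 11 violates its bound: not (21 < 11 < 22).
Result: Not a valid BST


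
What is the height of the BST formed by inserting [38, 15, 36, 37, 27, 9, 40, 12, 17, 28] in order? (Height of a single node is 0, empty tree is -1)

Insertion order: [38, 15, 36, 37, 27, 9, 40, 12, 17, 28]
Tree (level-order array): [38, 15, 40, 9, 36, None, None, None, 12, 27, 37, None, None, 17, 28]
Compute height bottom-up (empty subtree = -1):
  height(12) = 1 + max(-1, -1) = 0
  height(9) = 1 + max(-1, 0) = 1
  height(17) = 1 + max(-1, -1) = 0
  height(28) = 1 + max(-1, -1) = 0
  height(27) = 1 + max(0, 0) = 1
  height(37) = 1 + max(-1, -1) = 0
  height(36) = 1 + max(1, 0) = 2
  height(15) = 1 + max(1, 2) = 3
  height(40) = 1 + max(-1, -1) = 0
  height(38) = 1 + max(3, 0) = 4
Height = 4


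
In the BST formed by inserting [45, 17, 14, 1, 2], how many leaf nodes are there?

Tree built from: [45, 17, 14, 1, 2]
Tree (level-order array): [45, 17, None, 14, None, 1, None, None, 2]
Rule: A leaf has 0 children.
Per-node child counts:
  node 45: 1 child(ren)
  node 17: 1 child(ren)
  node 14: 1 child(ren)
  node 1: 1 child(ren)
  node 2: 0 child(ren)
Matching nodes: [2]
Count of leaf nodes: 1


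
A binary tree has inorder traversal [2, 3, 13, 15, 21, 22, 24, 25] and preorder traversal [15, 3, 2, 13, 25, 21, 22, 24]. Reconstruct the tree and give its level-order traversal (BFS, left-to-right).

Inorder:  [2, 3, 13, 15, 21, 22, 24, 25]
Preorder: [15, 3, 2, 13, 25, 21, 22, 24]
Algorithm: preorder visits root first, so consume preorder in order;
for each root, split the current inorder slice at that value into
left-subtree inorder and right-subtree inorder, then recurse.
Recursive splits:
  root=15; inorder splits into left=[2, 3, 13], right=[21, 22, 24, 25]
  root=3; inorder splits into left=[2], right=[13]
  root=2; inorder splits into left=[], right=[]
  root=13; inorder splits into left=[], right=[]
  root=25; inorder splits into left=[21, 22, 24], right=[]
  root=21; inorder splits into left=[], right=[22, 24]
  root=22; inorder splits into left=[], right=[24]
  root=24; inorder splits into left=[], right=[]
Reconstructed level-order: [15, 3, 25, 2, 13, 21, 22, 24]


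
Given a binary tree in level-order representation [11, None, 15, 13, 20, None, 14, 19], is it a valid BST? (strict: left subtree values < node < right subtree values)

Level-order array: [11, None, 15, 13, 20, None, 14, 19]
Validate using subtree bounds (lo, hi): at each node, require lo < value < hi,
then recurse left with hi=value and right with lo=value.
Preorder trace (stopping at first violation):
  at node 11 with bounds (-inf, +inf): OK
  at node 15 with bounds (11, +inf): OK
  at node 13 with bounds (11, 15): OK
  at node 14 with bounds (13, 15): OK
  at node 20 with bounds (15, +inf): OK
  at node 19 with bounds (15, 20): OK
No violation found at any node.
Result: Valid BST


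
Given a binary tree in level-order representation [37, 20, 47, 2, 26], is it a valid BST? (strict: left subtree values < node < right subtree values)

Level-order array: [37, 20, 47, 2, 26]
Validate using subtree bounds (lo, hi): at each node, require lo < value < hi,
then recurse left with hi=value and right with lo=value.
Preorder trace (stopping at first violation):
  at node 37 with bounds (-inf, +inf): OK
  at node 20 with bounds (-inf, 37): OK
  at node 2 with bounds (-inf, 20): OK
  at node 26 with bounds (20, 37): OK
  at node 47 with bounds (37, +inf): OK
No violation found at any node.
Result: Valid BST


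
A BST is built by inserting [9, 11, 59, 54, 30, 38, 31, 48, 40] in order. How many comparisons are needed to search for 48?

Search path for 48: 9 -> 11 -> 59 -> 54 -> 30 -> 38 -> 48
Found: True
Comparisons: 7


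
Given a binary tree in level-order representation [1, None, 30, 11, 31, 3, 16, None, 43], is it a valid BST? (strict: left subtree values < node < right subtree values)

Level-order array: [1, None, 30, 11, 31, 3, 16, None, 43]
Validate using subtree bounds (lo, hi): at each node, require lo < value < hi,
then recurse left with hi=value and right with lo=value.
Preorder trace (stopping at first violation):
  at node 1 with bounds (-inf, +inf): OK
  at node 30 with bounds (1, +inf): OK
  at node 11 with bounds (1, 30): OK
  at node 3 with bounds (1, 11): OK
  at node 16 with bounds (11, 30): OK
  at node 31 with bounds (30, +inf): OK
  at node 43 with bounds (31, +inf): OK
No violation found at any node.
Result: Valid BST


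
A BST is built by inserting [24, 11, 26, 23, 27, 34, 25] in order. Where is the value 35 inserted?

Starting tree (level order): [24, 11, 26, None, 23, 25, 27, None, None, None, None, None, 34]
Insertion path: 24 -> 26 -> 27 -> 34
Result: insert 35 as right child of 34
Final tree (level order): [24, 11, 26, None, 23, 25, 27, None, None, None, None, None, 34, None, 35]


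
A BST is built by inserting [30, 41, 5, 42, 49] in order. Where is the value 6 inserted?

Starting tree (level order): [30, 5, 41, None, None, None, 42, None, 49]
Insertion path: 30 -> 5
Result: insert 6 as right child of 5
Final tree (level order): [30, 5, 41, None, 6, None, 42, None, None, None, 49]


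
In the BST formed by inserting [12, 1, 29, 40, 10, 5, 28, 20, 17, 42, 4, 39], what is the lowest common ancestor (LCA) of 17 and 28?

Tree insertion order: [12, 1, 29, 40, 10, 5, 28, 20, 17, 42, 4, 39]
Tree (level-order array): [12, 1, 29, None, 10, 28, 40, 5, None, 20, None, 39, 42, 4, None, 17]
In a BST, the LCA of p=17, q=28 is the first node v on the
root-to-leaf path with p <= v <= q (go left if both < v, right if both > v).
Walk from root:
  at 12: both 17 and 28 > 12, go right
  at 29: both 17 and 28 < 29, go left
  at 28: 17 <= 28 <= 28, this is the LCA
LCA = 28
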